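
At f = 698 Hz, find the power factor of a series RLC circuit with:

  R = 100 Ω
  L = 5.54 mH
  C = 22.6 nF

Step 1 — Angular frequency: ω = 2π·f = 2π·698 = 4386 rad/s.
Step 2 — Component impedances:
  R: Z = R = 100 Ω
  L: Z = jωL = j·4386·0.00554 = 0 + j24.3 Ω
  C: Z = 1/(jωC) = -j/(ω·C) = 0 - j1.009e+04 Ω
Step 3 — Series combination: Z_total = R + L + C = 100 - j1.006e+04 Ω = 1.007e+04∠-89.4° Ω.
Step 4 — Power factor: PF = cos(φ) = Re(Z)/|Z| = 100/10065 = 0.009935.
Step 5 — Type: Im(Z) = -1.006e+04 ⇒ leading (phase φ = -89.4°).

PF = 0.009935 (leading, φ = -89.4°)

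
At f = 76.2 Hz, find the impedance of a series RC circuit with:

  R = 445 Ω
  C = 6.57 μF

Step 1 — Angular frequency: ω = 2π·f = 2π·76.2 = 478.8 rad/s.
Step 2 — Component impedances:
  R: Z = R = 445 Ω
  C: Z = 1/(jωC) = -j/(ω·C) = 0 - j317.9 Ω
Step 3 — Series combination: Z_total = R + C = 445 - j317.9 Ω = 546.9∠-35.5° Ω.

Z = 445 - j317.9 Ω = 546.9∠-35.5° Ω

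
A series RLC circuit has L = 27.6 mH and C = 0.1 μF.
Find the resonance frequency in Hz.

Step 1 — Resonance condition Im(Z)=0 gives ω₀ = 1/√(LC).
Step 2 — ω₀ = 1/√(0.0276·1e-07) = 1.903e+04 rad/s.
Step 3 — f₀ = ω₀/(2π) = 3029 Hz.

f₀ = 3029 Hz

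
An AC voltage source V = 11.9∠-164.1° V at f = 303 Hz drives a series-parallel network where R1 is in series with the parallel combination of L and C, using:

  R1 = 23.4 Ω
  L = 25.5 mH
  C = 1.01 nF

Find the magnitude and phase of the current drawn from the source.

Step 1 — Angular frequency: ω = 2π·f = 2π·303 = 1904 rad/s.
Step 2 — Component impedances:
  R1: Z = R = 23.4 Ω
  L: Z = jωL = j·1904·0.0255 = 0 + j48.55 Ω
  C: Z = 1/(jωC) = -j/(ω·C) = 0 - j5.201e+05 Ω
Step 3 — Parallel branch: L || C = 1/(1/L + 1/C) = 0 + j48.55 Ω.
Step 4 — Series with R1: Z_total = R1 + (L || C) = 23.4 + j48.55 Ω = 53.9∠64.3° Ω.
Step 5 — Source phasor: V = 11.9∠-164.1° V = -11.44 - j3.26 V.
Step 6 — Ohm's law: I = V / Z_total = (-11.44 - j3.26) / (23.4 + j48.55) = -0.1467 + j0.165 A.
Step 7 — Convert to polar: |I| = 0.2208 A, ∠I = 131.6°.

I = 0.2208∠131.6° A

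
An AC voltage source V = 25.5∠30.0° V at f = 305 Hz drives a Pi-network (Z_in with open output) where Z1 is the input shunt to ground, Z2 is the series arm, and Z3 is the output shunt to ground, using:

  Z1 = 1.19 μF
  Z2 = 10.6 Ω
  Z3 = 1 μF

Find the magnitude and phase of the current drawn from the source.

Step 1 — Angular frequency: ω = 2π·f = 2π·305 = 1916 rad/s.
Step 2 — Component impedances:
  Z1: Z = 1/(jωC) = -j/(ω·C) = 0 - j438.5 Ω
  Z2: Z = R = 10.6 Ω
  Z3: Z = 1/(jωC) = -j/(ω·C) = 0 - j521.8 Ω
Step 3 — With open output, the series arm Z2 and the output shunt Z3 appear in series to ground: Z2 + Z3 = 10.6 - j521.8 Ω.
Step 4 — Parallel with input shunt Z1: Z_in = Z1 || (Z2 + Z3) = 2.21 - j238.3 Ω = 238.3∠-89.5° Ω.
Step 5 — Source phasor: V = 25.5∠30.0° V = 22.08 + j12.75 V.
Step 6 — Ohm's law: I = V / Z_total = (22.08 + j12.75) / (2.21 - j238.3) = -0.05264 + j0.09316 A.
Step 7 — Convert to polar: |I| = 0.107 A, ∠I = 119.5°.

I = 0.107∠119.5° A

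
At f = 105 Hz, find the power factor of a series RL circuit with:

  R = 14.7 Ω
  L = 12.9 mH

Step 1 — Angular frequency: ω = 2π·f = 2π·105 = 659.7 rad/s.
Step 2 — Component impedances:
  R: Z = R = 14.7 Ω
  L: Z = jωL = j·659.7·0.0129 = 0 + j8.511 Ω
Step 3 — Series combination: Z_total = R + L = 14.7 + j8.511 Ω = 16.99∠30.1° Ω.
Step 4 — Power factor: PF = cos(φ) = Re(Z)/|Z| = 14.7/16.986 = 0.8654.
Step 5 — Type: Im(Z) = 8.511 ⇒ lagging (phase φ = 30.1°).

PF = 0.8654 (lagging, φ = 30.1°)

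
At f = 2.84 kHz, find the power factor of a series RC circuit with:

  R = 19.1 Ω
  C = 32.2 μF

Step 1 — Angular frequency: ω = 2π·f = 2π·2840 = 1.784e+04 rad/s.
Step 2 — Component impedances:
  R: Z = R = 19.1 Ω
  C: Z = 1/(jωC) = -j/(ω·C) = 0 - j1.74 Ω
Step 3 — Series combination: Z_total = R + C = 19.1 - j1.74 Ω = 19.18∠-5.2° Ω.
Step 4 — Power factor: PF = cos(φ) = Re(Z)/|Z| = 19.1/19.179 = 0.9959.
Step 5 — Type: Im(Z) = -1.74 ⇒ leading (phase φ = -5.2°).

PF = 0.9959 (leading, φ = -5.2°)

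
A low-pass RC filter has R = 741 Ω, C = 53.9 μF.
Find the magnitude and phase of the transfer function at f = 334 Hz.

Step 1 — Angular frequency: ω = 2π·334 = 2099 rad/s.
Step 2 — Transfer function: H(jω) = 1/(1 + jωRC).
Step 3 — Denominator: 1 + jωRC = 1 + j·2099·741·5.39e-05 = 1 + j83.82.
Step 4 — H = 0.0001423 - j0.01193.
Step 5 — Magnitude: |H| = 0.01193 (-38.5 dB); phase: φ = -89.3°.

|H| = 0.01193 (-38.5 dB), φ = -89.3°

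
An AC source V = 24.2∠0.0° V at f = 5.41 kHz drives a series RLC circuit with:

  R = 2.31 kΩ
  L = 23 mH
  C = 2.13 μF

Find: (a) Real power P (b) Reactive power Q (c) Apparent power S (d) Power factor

Step 1 — Angular frequency: ω = 2π·f = 2π·5410 = 3.399e+04 rad/s.
Step 2 — Component impedances:
  R: Z = R = 2310 Ω
  L: Z = jωL = j·3.399e+04·0.023 = 0 + j781.8 Ω
  C: Z = 1/(jωC) = -j/(ω·C) = 0 - j13.81 Ω
Step 3 — Series combination: Z_total = R + L + C = 2310 + j768 Ω = 2434∠18.4° Ω.
Step 4 — Source phasor: V = 24.2∠0.0° V = 24.2 V.
Step 5 — Current: I = V / Z = 0.009433 - j0.003136 A = 0.009941∠-18.4° A.
Step 6 — Complex power: S = V·I* = 0.2283 + j0.0759 VA.
Step 7 — Real power: P = Re(S) = 0.2283 W.
Step 8 — Reactive power: Q = Im(S) = 0.0759 VAR.
Step 9 — Apparent power: |S| = 0.2406 VA.
Step 10 — Power factor: PF = P/|S| = 0.9489 (lagging).

(a) P = 0.2283 W  (b) Q = 0.0759 VAR  (c) S = 0.2406 VA  (d) PF = 0.9489 (lagging)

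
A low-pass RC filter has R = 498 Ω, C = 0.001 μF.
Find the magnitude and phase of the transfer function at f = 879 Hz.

Step 1 — Angular frequency: ω = 2π·879 = 5523 rad/s.
Step 2 — Transfer function: H(jω) = 1/(1 + jωRC).
Step 3 — Denominator: 1 + jωRC = 1 + j·5523·498·1e-09 = 1 + j0.00275.
Step 4 — H = 1 - j0.00275.
Step 5 — Magnitude: |H| = 1 (-0.0 dB); phase: φ = -0.2°.

|H| = 1 (-0.0 dB), φ = -0.2°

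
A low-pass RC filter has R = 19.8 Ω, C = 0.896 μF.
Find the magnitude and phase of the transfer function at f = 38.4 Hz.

Step 1 — Angular frequency: ω = 2π·38.4 = 241.3 rad/s.
Step 2 — Transfer function: H(jω) = 1/(1 + jωRC).
Step 3 — Denominator: 1 + jωRC = 1 + j·241.3·19.8·8.96e-07 = 1 + j0.00428.
Step 4 — H = 1 - j0.00428.
Step 5 — Magnitude: |H| = 1 (-0.0 dB); phase: φ = -0.2°.

|H| = 1 (-0.0 dB), φ = -0.2°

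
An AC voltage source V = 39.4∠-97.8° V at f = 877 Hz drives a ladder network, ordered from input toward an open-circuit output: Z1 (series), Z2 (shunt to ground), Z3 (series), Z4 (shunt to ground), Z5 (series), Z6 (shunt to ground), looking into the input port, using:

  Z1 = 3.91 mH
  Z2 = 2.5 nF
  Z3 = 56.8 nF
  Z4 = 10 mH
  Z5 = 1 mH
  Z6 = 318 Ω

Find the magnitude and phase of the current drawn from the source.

Step 1 — Angular frequency: ω = 2π·f = 2π·877 = 5510 rad/s.
Step 2 — Component impedances:
  Z1: Z = jωL = j·5510·0.00391 = 0 + j21.55 Ω
  Z2: Z = 1/(jωC) = -j/(ω·C) = 0 - j7.259e+04 Ω
  Z3: Z = 1/(jωC) = -j/(ω·C) = 0 - j3195 Ω
  Z4: Z = jωL = j·5510·0.01 = 0 + j55.1 Ω
  Z5: Z = jωL = j·5510·0.001 = 0 + j5.51 Ω
  Z6: Z = R = 318 Ω
Step 3 — Ladder network (open output): work backward from the far end, alternating series and parallel combinations. Z_in = 8.465 - j2990 Ω = 2990∠-89.8° Ω.
Step 4 — Source phasor: V = 39.4∠-97.8° V = -5.347 - j39.04 V.
Step 5 — Ohm's law: I = V / Z_total = (-5.347 - j39.04) / (8.465 - j2990) = 0.01305 - j0.001825 A.
Step 6 — Convert to polar: |I| = 0.01318 A, ∠I = -8.0°.

I = 0.01318∠-8.0° A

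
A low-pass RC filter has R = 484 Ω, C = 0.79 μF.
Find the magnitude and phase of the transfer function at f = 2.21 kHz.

Step 1 — Angular frequency: ω = 2π·2210 = 1.389e+04 rad/s.
Step 2 — Transfer function: H(jω) = 1/(1 + jωRC).
Step 3 — Denominator: 1 + jωRC = 1 + j·1.389e+04·484·7.9e-07 = 1 + j5.309.
Step 4 — H = 0.03426 - j0.1819.
Step 5 — Magnitude: |H| = 0.1851 (-14.7 dB); phase: φ = -79.3°.

|H| = 0.1851 (-14.7 dB), φ = -79.3°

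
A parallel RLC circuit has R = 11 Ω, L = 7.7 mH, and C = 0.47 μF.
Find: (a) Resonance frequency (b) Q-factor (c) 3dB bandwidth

Step 1 — Resonance: ω₀ = 1/√(LC) = 1/√(0.0077·4.7e-07) = 1.662e+04 rad/s.
Step 2 — f₀ = ω₀/(2π) = 2646 Hz.
Step 3 — Parallel Q: Q = R/(ω₀L) = 11/(1.662e+04·0.0077) = 0.08594.
Step 4 — Bandwidth: Δω = ω₀/Q = 1.934e+05 rad/s; BW = Δω/(2π) = 3.078e+04 Hz.

(a) f₀ = 2646 Hz  (b) Q = 0.08594  (c) BW = 3.078e+04 Hz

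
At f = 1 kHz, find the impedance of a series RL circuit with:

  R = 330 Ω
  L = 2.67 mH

Step 1 — Angular frequency: ω = 2π·f = 2π·1000 = 6283 rad/s.
Step 2 — Component impedances:
  R: Z = R = 330 Ω
  L: Z = jωL = j·6283·0.00267 = 0 + j16.78 Ω
Step 3 — Series combination: Z_total = R + L = 330 + j16.78 Ω = 330.4∠2.9° Ω.

Z = 330 + j16.78 Ω = 330.4∠2.9° Ω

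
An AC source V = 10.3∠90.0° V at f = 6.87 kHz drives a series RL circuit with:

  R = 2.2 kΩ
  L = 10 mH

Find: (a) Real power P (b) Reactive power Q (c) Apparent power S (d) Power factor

Step 1 — Angular frequency: ω = 2π·f = 2π·6870 = 4.317e+04 rad/s.
Step 2 — Component impedances:
  R: Z = R = 2200 Ω
  L: Z = jωL = j·4.317e+04·0.01 = 0 + j431.7 Ω
Step 3 — Series combination: Z_total = R + L = 2200 + j431.7 Ω = 2242∠11.1° Ω.
Step 4 — Source phasor: V = 10.3∠90.0° V = 0 + j10.3 V.
Step 5 — Current: I = V / Z = 0.0008846 + j0.004508 A = 0.004594∠78.9° A.
Step 6 — Complex power: S = V·I* = 0.04644 + j0.009111 VA.
Step 7 — Real power: P = Re(S) = 0.04644 W.
Step 8 — Reactive power: Q = Im(S) = 0.009111 VAR.
Step 9 — Apparent power: |S| = 0.04732 VA.
Step 10 — Power factor: PF = P/|S| = 0.9813 (lagging).

(a) P = 0.04644 W  (b) Q = 0.009111 VAR  (c) S = 0.04732 VA  (d) PF = 0.9813 (lagging)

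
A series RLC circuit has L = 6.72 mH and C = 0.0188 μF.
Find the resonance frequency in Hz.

Step 1 — Resonance condition Im(Z)=0 gives ω₀ = 1/√(LC).
Step 2 — ω₀ = 1/√(0.00672·1.88e-08) = 8.897e+04 rad/s.
Step 3 — f₀ = ω₀/(2π) = 1.416e+04 Hz.

f₀ = 1.416e+04 Hz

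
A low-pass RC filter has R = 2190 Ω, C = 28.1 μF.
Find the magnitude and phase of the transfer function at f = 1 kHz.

Step 1 — Angular frequency: ω = 2π·1000 = 6283 rad/s.
Step 2 — Transfer function: H(jω) = 1/(1 + jωRC).
Step 3 — Denominator: 1 + jωRC = 1 + j·6283·2190·2.81e-05 = 1 + j386.7.
Step 4 — H = 6.689e-06 - j0.002586.
Step 5 — Magnitude: |H| = 0.002586 (-51.7 dB); phase: φ = -89.9°.

|H| = 0.002586 (-51.7 dB), φ = -89.9°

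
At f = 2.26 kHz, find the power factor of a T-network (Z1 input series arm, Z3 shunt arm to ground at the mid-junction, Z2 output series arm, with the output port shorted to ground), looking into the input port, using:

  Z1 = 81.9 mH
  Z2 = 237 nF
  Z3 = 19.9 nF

Step 1 — Angular frequency: ω = 2π·f = 2π·2260 = 1.42e+04 rad/s.
Step 2 — Component impedances:
  Z1: Z = jωL = j·1.42e+04·0.0819 = 0 + j1163 Ω
  Z2: Z = 1/(jωC) = -j/(ω·C) = 0 - j297.1 Ω
  Z3: Z = 1/(jωC) = -j/(ω·C) = 0 - j3539 Ω
Step 3 — With the output port shorted to ground, the output series arm Z2 runs from the junction to ground; the shunt arm Z3 also runs from the junction to ground. They appear in parallel: Z3 || Z2 = 0 - j274.1 Ω.
Step 4 — Series with input arm Z1: Z_in = Z1 + (Z3 || Z2) = 0 + j888.9 Ω = 888.9∠90.0° Ω.
Step 5 — Power factor: PF = cos(φ) = Re(Z)/|Z| = 0/888.9 = 0.
Step 6 — Type: Im(Z) = 888.9 ⇒ lagging (phase φ = 90.0°).

PF = 0 (lagging, φ = 90.0°)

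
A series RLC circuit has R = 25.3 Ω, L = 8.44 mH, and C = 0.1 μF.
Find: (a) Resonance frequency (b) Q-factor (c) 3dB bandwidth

Step 1 — Resonance condition Im(Z)=0 gives ω₀ = 1/√(LC).
Step 2 — ω₀ = 1/√(0.00844·1e-07) = 3.442e+04 rad/s.
Step 3 — f₀ = ω₀/(2π) = 5478 Hz.
Step 4 — Series Q: Q = ω₀L/R = 3.442e+04·0.00844/25.3 = 11.48.
Step 5 — 3dB bandwidth: Δω = ω₀/Q = 2998 rad/s; BW = Δω/(2π) = 477.1 Hz.

(a) f₀ = 5478 Hz  (b) Q = 11.48  (c) BW = 477.1 Hz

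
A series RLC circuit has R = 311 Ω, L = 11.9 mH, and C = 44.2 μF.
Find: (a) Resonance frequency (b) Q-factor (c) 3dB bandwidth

Step 1 — Resonance condition Im(Z)=0 gives ω₀ = 1/√(LC).
Step 2 — ω₀ = 1/√(0.0119·4.42e-05) = 1379 rad/s.
Step 3 — f₀ = ω₀/(2π) = 219.4 Hz.
Step 4 — Series Q: Q = ω₀L/R = 1379·0.0119/311 = 0.05276.
Step 5 — 3dB bandwidth: Δω = ω₀/Q = 2.613e+04 rad/s; BW = Δω/(2π) = 4159 Hz.

(a) f₀ = 219.4 Hz  (b) Q = 0.05276  (c) BW = 4159 Hz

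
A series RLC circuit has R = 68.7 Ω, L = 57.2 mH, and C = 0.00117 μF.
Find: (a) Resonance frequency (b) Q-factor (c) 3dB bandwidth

Step 1 — Resonance: ω₀ = 1/√(LC) = 1/√(0.0572·1.17e-09) = 1.222e+05 rad/s.
Step 2 — f₀ = ω₀/(2π) = 1.945e+04 Hz.
Step 3 — Series Q: Q = ω₀L/R = 1.222e+05·0.0572/68.7 = 101.8.
Step 4 — Bandwidth: Δω = ω₀/Q = 1201 rad/s; BW = Δω/(2π) = 191.2 Hz.

(a) f₀ = 1.945e+04 Hz  (b) Q = 101.8  (c) BW = 191.2 Hz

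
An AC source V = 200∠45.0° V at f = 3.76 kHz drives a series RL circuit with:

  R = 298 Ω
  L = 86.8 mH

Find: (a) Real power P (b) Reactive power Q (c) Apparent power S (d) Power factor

Step 1 — Angular frequency: ω = 2π·f = 2π·3760 = 2.362e+04 rad/s.
Step 2 — Component impedances:
  R: Z = R = 298 Ω
  L: Z = jωL = j·2.362e+04·0.0868 = 0 + j2051 Ω
Step 3 — Series combination: Z_total = R + L = 298 + j2051 Ω = 2072∠81.7° Ω.
Step 4 — Source phasor: V = 200∠45.0° V = 141.4 + j141.4 V.
Step 5 — Current: I = V / Z = 0.07735 - j0.05772 A = 0.09652∠-36.7° A.
Step 6 — Complex power: S = V·I* = 2.776 + j19.1 VA.
Step 7 — Real power: P = Re(S) = 2.776 W.
Step 8 — Reactive power: Q = Im(S) = 19.1 VAR.
Step 9 — Apparent power: |S| = 19.3 VA.
Step 10 — Power factor: PF = P/|S| = 0.1438 (lagging).

(a) P = 2.776 W  (b) Q = 19.1 VAR  (c) S = 19.3 VA  (d) PF = 0.1438 (lagging)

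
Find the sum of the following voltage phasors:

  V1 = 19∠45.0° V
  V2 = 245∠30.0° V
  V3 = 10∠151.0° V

Step 1 — Convert each phasor to rectangular form:
  V1 = 19·(cos(45.0°) + j·sin(45.0°)) = 13.44 + j13.44 V
  V2 = 245·(cos(30.0°) + j·sin(30.0°)) = 212.2 + j122.5 V
  V3 = 10·(cos(151.0°) + j·sin(151.0°)) = -8.746 + j4.848 V
Step 2 — Sum components: V_total = 216.9 + j140.8 V.
Step 3 — Convert to polar: |V_total| = 258.6 V, ∠V_total = 33.0°.

V_total = 258.6∠33.0° V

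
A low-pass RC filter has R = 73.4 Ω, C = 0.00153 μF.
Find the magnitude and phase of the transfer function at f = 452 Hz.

Step 1 — Angular frequency: ω = 2π·452 = 2840 rad/s.
Step 2 — Transfer function: H(jω) = 1/(1 + jωRC).
Step 3 — Denominator: 1 + jωRC = 1 + j·2840·73.4·1.53e-09 = 1 + j0.0003189.
Step 4 — H = 1 - j0.0003189.
Step 5 — Magnitude: |H| = 1 (-0.0 dB); phase: φ = -0.0°.

|H| = 1 (-0.0 dB), φ = -0.0°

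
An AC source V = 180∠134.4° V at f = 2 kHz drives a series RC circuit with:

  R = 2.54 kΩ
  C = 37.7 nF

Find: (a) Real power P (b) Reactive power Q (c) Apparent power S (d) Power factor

Step 1 — Angular frequency: ω = 2π·f = 2π·2000 = 1.257e+04 rad/s.
Step 2 — Component impedances:
  R: Z = R = 2540 Ω
  C: Z = 1/(jωC) = -j/(ω·C) = 0 - j2111 Ω
Step 3 — Series combination: Z_total = R + C = 2540 - j2111 Ω = 3303∠-39.7° Ω.
Step 4 — Source phasor: V = 180∠134.4° V = -125.9 + j128.6 V.
Step 5 — Current: I = V / Z = -0.05422 + j0.005576 A = 0.0545∠174.1° A.
Step 6 — Complex power: S = V·I* = 7.545 - j6.27 VA.
Step 7 — Real power: P = Re(S) = 7.545 W.
Step 8 — Reactive power: Q = Im(S) = -6.27 VAR.
Step 9 — Apparent power: |S| = 9.81 VA.
Step 10 — Power factor: PF = P/|S| = 0.7691 (leading).

(a) P = 7.545 W  (b) Q = -6.27 VAR  (c) S = 9.81 VA  (d) PF = 0.7691 (leading)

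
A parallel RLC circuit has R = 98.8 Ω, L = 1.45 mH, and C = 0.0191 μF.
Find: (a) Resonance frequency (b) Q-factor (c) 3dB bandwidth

Step 1 — Resonance: ω₀ = 1/√(LC) = 1/√(0.00145·1.91e-08) = 1.9e+05 rad/s.
Step 2 — f₀ = ω₀/(2π) = 3.024e+04 Hz.
Step 3 — Parallel Q: Q = R/(ω₀L) = 98.8/(1.9e+05·0.00145) = 0.3586.
Step 4 — Bandwidth: Δω = ω₀/Q = 5.299e+05 rad/s; BW = Δω/(2π) = 8.434e+04 Hz.

(a) f₀ = 3.024e+04 Hz  (b) Q = 0.3586  (c) BW = 8.434e+04 Hz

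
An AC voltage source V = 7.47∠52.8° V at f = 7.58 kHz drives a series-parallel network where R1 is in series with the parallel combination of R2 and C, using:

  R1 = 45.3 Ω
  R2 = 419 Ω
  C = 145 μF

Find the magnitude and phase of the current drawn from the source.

Step 1 — Angular frequency: ω = 2π·f = 2π·7580 = 4.763e+04 rad/s.
Step 2 — Component impedances:
  R1: Z = R = 45.3 Ω
  R2: Z = R = 419 Ω
  C: Z = 1/(jωC) = -j/(ω·C) = 0 - j0.1448 Ω
Step 3 — Parallel branch: R2 || C = 1/(1/R2 + 1/C) = 5.004e-05 - j0.1448 Ω.
Step 4 — Series with R1: Z_total = R1 + (R2 || C) = 45.3 - j0.1448 Ω = 45.3∠-0.2° Ω.
Step 5 — Source phasor: V = 7.47∠52.8° V = 4.516 + j5.95 V.
Step 6 — Ohm's law: I = V / Z_total = (4.516 + j5.95) / (45.3 - j0.1448) = 0.09928 + j0.1317 A.
Step 7 — Convert to polar: |I| = 0.1649 A, ∠I = 53.0°.

I = 0.1649∠53.0° A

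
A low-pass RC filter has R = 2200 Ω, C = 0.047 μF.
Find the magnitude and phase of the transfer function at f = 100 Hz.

Step 1 — Angular frequency: ω = 2π·100 = 628.3 rad/s.
Step 2 — Transfer function: H(jω) = 1/(1 + jωRC).
Step 3 — Denominator: 1 + jωRC = 1 + j·628.3·2200·4.7e-08 = 1 + j0.06497.
Step 4 — H = 0.9958 - j0.0647.
Step 5 — Magnitude: |H| = 0.9979 (-0.0 dB); phase: φ = -3.7°.

|H| = 0.9979 (-0.0 dB), φ = -3.7°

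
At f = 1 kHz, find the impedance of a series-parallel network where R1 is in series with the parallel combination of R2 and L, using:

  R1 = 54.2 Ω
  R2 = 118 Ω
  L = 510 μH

Step 1 — Angular frequency: ω = 2π·f = 2π·1000 = 6283 rad/s.
Step 2 — Component impedances:
  R1: Z = R = 54.2 Ω
  R2: Z = R = 118 Ω
  L: Z = jωL = j·6283·0.00051 = 0 + j3.204 Ω
Step 3 — Parallel branch: R2 || L = 1/(1/R2 + 1/L) = 0.08696 + j3.202 Ω.
Step 4 — Series with R1: Z_total = R1 + (R2 || L) = 54.29 + j3.202 Ω = 54.38∠3.4° Ω.

Z = 54.29 + j3.202 Ω = 54.38∠3.4° Ω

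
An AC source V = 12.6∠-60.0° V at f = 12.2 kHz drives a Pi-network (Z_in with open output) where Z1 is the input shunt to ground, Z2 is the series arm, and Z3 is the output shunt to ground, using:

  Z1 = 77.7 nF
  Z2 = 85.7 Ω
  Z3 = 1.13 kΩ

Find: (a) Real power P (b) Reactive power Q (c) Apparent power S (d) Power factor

Step 1 — Angular frequency: ω = 2π·f = 2π·1.22e+04 = 7.665e+04 rad/s.
Step 2 — Component impedances:
  Z1: Z = 1/(jωC) = -j/(ω·C) = 0 - j167.9 Ω
  Z2: Z = R = 85.7 Ω
  Z3: Z = R = 1130 Ω
Step 3 — With open output, the series arm Z2 and the output shunt Z3 appear in series to ground: Z2 + Z3 = 1216 Ω.
Step 4 — Parallel with input shunt Z1: Z_in = Z1 || (Z2 + Z3) = 22.75 - j164.8 Ω = 166.3∠-82.1° Ω.
Step 5 — Source phasor: V = 12.6∠-60.0° V = 6.3 - j10.91 V.
Step 6 — Current: I = V / Z = 0.07017 + j0.02855 A = 0.07576∠22.1° A.
Step 7 — Complex power: S = V·I* = 0.1306 - j0.9456 VA.
Step 8 — Real power: P = Re(S) = 0.1306 W.
Step 9 — Reactive power: Q = Im(S) = -0.9456 VAR.
Step 10 — Apparent power: |S| = 0.9546 VA.
Step 11 — Power factor: PF = P/|S| = 0.1368 (leading).

(a) P = 0.1306 W  (b) Q = -0.9456 VAR  (c) S = 0.9546 VA  (d) PF = 0.1368 (leading)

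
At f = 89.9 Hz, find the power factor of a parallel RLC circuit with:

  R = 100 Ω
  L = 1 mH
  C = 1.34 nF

Step 1 — Angular frequency: ω = 2π·f = 2π·89.9 = 564.9 rad/s.
Step 2 — Component impedances:
  R: Z = R = 100 Ω
  L: Z = jωL = j·564.9·0.001 = 0 + j0.5649 Ω
  C: Z = 1/(jωC) = -j/(ω·C) = 0 - j1.321e+06 Ω
Step 3 — Parallel combination: 1/Z_total = 1/R + 1/L + 1/C; Z_total = 0.003191 + j0.5648 Ω = 0.5648∠89.7° Ω.
Step 4 — Power factor: PF = cos(φ) = Re(Z)/|Z| = 0.00319055/0.56485 = 0.005648.
Step 5 — Type: Im(Z) = 0.5648 ⇒ lagging (phase φ = 89.7°).

PF = 0.005648 (lagging, φ = 89.7°)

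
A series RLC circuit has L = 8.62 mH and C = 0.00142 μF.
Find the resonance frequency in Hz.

Step 1 — Resonance condition Im(Z)=0 gives ω₀ = 1/√(LC).
Step 2 — ω₀ = 1/√(0.00862·1.42e-09) = 2.858e+05 rad/s.
Step 3 — f₀ = ω₀/(2π) = 4.549e+04 Hz.

f₀ = 4.549e+04 Hz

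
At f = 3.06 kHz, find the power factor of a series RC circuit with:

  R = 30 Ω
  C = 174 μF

Step 1 — Angular frequency: ω = 2π·f = 2π·3060 = 1.923e+04 rad/s.
Step 2 — Component impedances:
  R: Z = R = 30 Ω
  C: Z = 1/(jωC) = -j/(ω·C) = 0 - j0.2989 Ω
Step 3 — Series combination: Z_total = R + C = 30 - j0.2989 Ω = 30∠-0.6° Ω.
Step 4 — Power factor: PF = cos(φ) = Re(Z)/|Z| = 30/30 = 1.
Step 5 — Type: Im(Z) = -0.2989 ⇒ leading (phase φ = -0.6°).

PF = 1 (leading, φ = -0.6°)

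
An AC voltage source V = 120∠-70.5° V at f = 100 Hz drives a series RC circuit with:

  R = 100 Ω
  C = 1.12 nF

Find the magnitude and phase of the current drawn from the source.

Step 1 — Angular frequency: ω = 2π·f = 2π·100 = 628.3 rad/s.
Step 2 — Component impedances:
  R: Z = R = 100 Ω
  C: Z = 1/(jωC) = -j/(ω·C) = 0 - j1.421e+06 Ω
Step 3 — Series combination: Z_total = R + C = 100 - j1.421e+06 Ω = 1.421e+06∠-90.0° Ω.
Step 4 — Source phasor: V = 120∠-70.5° V = 40.06 - j113.1 V.
Step 5 — Ohm's law: I = V / Z_total = (40.06 - j113.1) / (100 - j1.421e+06) = 7.96e-05 + j2.818e-05 A.
Step 6 — Convert to polar: |I| = 8.445e-05 A, ∠I = 19.5°.

I = 8.445e-05∠19.5° A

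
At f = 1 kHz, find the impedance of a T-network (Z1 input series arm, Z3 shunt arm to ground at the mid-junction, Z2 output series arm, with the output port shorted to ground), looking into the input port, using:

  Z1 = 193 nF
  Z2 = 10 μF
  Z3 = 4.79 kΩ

Step 1 — Angular frequency: ω = 2π·f = 2π·1000 = 6283 rad/s.
Step 2 — Component impedances:
  Z1: Z = 1/(jωC) = -j/(ω·C) = 0 - j824.6 Ω
  Z2: Z = 1/(jωC) = -j/(ω·C) = 0 - j15.92 Ω
  Z3: Z = R = 4790 Ω
Step 3 — With the output port shorted to ground, the output series arm Z2 runs from the junction to ground; the shunt arm Z3 also runs from the junction to ground. They appear in parallel: Z3 || Z2 = 0.05288 - j15.92 Ω.
Step 4 — Series with input arm Z1: Z_in = Z1 + (Z3 || Z2) = 0.05288 - j840.6 Ω = 840.6∠-90.0° Ω.

Z = 0.05288 - j840.6 Ω = 840.6∠-90.0° Ω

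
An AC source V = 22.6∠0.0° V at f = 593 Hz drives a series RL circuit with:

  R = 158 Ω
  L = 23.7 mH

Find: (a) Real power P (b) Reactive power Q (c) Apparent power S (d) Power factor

Step 1 — Angular frequency: ω = 2π·f = 2π·593 = 3726 rad/s.
Step 2 — Component impedances:
  R: Z = R = 158 Ω
  L: Z = jωL = j·3726·0.0237 = 0 + j88.3 Ω
Step 3 — Series combination: Z_total = R + L = 158 + j88.3 Ω = 181∠29.2° Ω.
Step 4 — Source phasor: V = 22.6∠0.0° V = 22.6 V.
Step 5 — Current: I = V / Z = 0.109 - j0.06092 A = 0.1249∠-29.2° A.
Step 6 — Complex power: S = V·I* = 2.463 + j1.377 VA.
Step 7 — Real power: P = Re(S) = 2.463 W.
Step 8 — Reactive power: Q = Im(S) = 1.377 VAR.
Step 9 — Apparent power: |S| = 2.822 VA.
Step 10 — Power factor: PF = P/|S| = 0.8729 (lagging).

(a) P = 2.463 W  (b) Q = 1.377 VAR  (c) S = 2.822 VA  (d) PF = 0.8729 (lagging)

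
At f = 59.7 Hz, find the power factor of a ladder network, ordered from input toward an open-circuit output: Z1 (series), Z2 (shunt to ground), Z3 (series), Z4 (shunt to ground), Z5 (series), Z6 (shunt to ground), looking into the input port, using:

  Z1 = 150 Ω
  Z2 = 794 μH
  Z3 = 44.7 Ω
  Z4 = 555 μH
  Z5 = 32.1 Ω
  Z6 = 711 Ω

Step 1 — Angular frequency: ω = 2π·f = 2π·59.7 = 375.1 rad/s.
Step 2 — Component impedances:
  Z1: Z = R = 150 Ω
  Z2: Z = jωL = j·375.1·0.000794 = 0 + j0.2978 Ω
  Z3: Z = R = 44.7 Ω
  Z4: Z = jωL = j·375.1·0.000555 = 0 + j0.2082 Ω
  Z5: Z = R = 32.1 Ω
  Z6: Z = R = 711 Ω
Step 3 — Ladder network (open output): work backward from the far end, alternating series and parallel combinations. Z_in = 150 + j0.2978 Ω = 150∠0.1° Ω.
Step 4 — Power factor: PF = cos(φ) = Re(Z)/|Z| = 150/150 = 1.
Step 5 — Type: Im(Z) = 0.2978 ⇒ lagging (phase φ = 0.1°).

PF = 1 (lagging, φ = 0.1°)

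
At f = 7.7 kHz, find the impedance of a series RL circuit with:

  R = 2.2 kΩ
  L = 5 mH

Step 1 — Angular frequency: ω = 2π·f = 2π·7700 = 4.838e+04 rad/s.
Step 2 — Component impedances:
  R: Z = R = 2200 Ω
  L: Z = jωL = j·4.838e+04·0.005 = 0 + j241.9 Ω
Step 3 — Series combination: Z_total = R + L = 2200 + j241.9 Ω = 2213∠6.3° Ω.

Z = 2200 + j241.9 Ω = 2213∠6.3° Ω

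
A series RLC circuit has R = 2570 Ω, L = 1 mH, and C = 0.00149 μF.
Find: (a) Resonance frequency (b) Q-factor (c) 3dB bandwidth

Step 1 — Resonance: ω₀ = 1/√(LC) = 1/√(0.001·1.49e-09) = 8.192e+05 rad/s.
Step 2 — f₀ = ω₀/(2π) = 1.304e+05 Hz.
Step 3 — Series Q: Q = ω₀L/R = 8.192e+05·0.001/2570 = 0.3188.
Step 4 — Bandwidth: Δω = ω₀/Q = 2.57e+06 rad/s; BW = Δω/(2π) = 4.09e+05 Hz.

(a) f₀ = 1.304e+05 Hz  (b) Q = 0.3188  (c) BW = 4.09e+05 Hz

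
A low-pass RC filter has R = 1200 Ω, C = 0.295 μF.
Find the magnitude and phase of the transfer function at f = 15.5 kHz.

Step 1 — Angular frequency: ω = 2π·1.55e+04 = 9.739e+04 rad/s.
Step 2 — Transfer function: H(jω) = 1/(1 + jωRC).
Step 3 — Denominator: 1 + jωRC = 1 + j·9.739e+04·1200·2.95e-07 = 1 + j34.48.
Step 4 — H = 0.0008406 - j0.02898.
Step 5 — Magnitude: |H| = 0.02899 (-30.8 dB); phase: φ = -88.3°.

|H| = 0.02899 (-30.8 dB), φ = -88.3°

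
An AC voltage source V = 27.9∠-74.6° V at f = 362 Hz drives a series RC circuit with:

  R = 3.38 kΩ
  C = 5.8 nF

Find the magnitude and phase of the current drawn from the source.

Step 1 — Angular frequency: ω = 2π·f = 2π·362 = 2275 rad/s.
Step 2 — Component impedances:
  R: Z = R = 3380 Ω
  C: Z = 1/(jωC) = -j/(ω·C) = 0 - j7.58e+04 Ω
Step 3 — Series combination: Z_total = R + C = 3380 - j7.58e+04 Ω = 7.588e+04∠-87.4° Ω.
Step 4 — Source phasor: V = 27.9∠-74.6° V = 7.409 - j26.9 V.
Step 5 — Ohm's law: I = V / Z_total = (7.409 - j26.9) / (3380 - j7.58e+04) = 0.0003585 + j8.176e-05 A.
Step 6 — Convert to polar: |I| = 0.0003677 A, ∠I = 12.8°.

I = 0.0003677∠12.8° A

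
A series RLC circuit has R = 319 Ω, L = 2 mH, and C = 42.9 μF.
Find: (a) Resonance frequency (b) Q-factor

Step 1 — Resonance condition Im(Z)=0 gives ω₀ = 1/√(LC).
Step 2 — ω₀ = 1/√(0.002·4.29e-05) = 3414 rad/s.
Step 3 — f₀ = ω₀/(2π) = 543.3 Hz.
Step 4 — Series Q: Q = ω₀L/R = 3414·0.002/319 = 0.0214.

(a) f₀ = 543.3 Hz  (b) Q = 0.0214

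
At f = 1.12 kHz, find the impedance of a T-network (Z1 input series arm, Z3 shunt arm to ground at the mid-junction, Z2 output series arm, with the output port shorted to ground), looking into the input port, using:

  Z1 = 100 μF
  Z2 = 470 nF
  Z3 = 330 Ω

Step 1 — Angular frequency: ω = 2π·f = 2π·1120 = 7037 rad/s.
Step 2 — Component impedances:
  Z1: Z = 1/(jωC) = -j/(ω·C) = 0 - j1.421 Ω
  Z2: Z = 1/(jωC) = -j/(ω·C) = 0 - j302.3 Ω
  Z3: Z = R = 330 Ω
Step 3 — With the output port shorted to ground, the output series arm Z2 runs from the junction to ground; the shunt arm Z3 also runs from the junction to ground. They appear in parallel: Z3 || Z2 = 150.6 - j164.4 Ω.
Step 4 — Series with input arm Z1: Z_in = Z1 + (Z3 || Z2) = 150.6 - j165.8 Ω = 224∠-47.7° Ω.

Z = 150.6 - j165.8 Ω = 224∠-47.7° Ω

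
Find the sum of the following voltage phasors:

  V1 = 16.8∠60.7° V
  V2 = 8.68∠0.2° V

Step 1 — Convert each phasor to rectangular form:
  V1 = 16.8·(cos(60.7°) + j·sin(60.7°)) = 8.222 + j14.65 V
  V2 = 8.68·(cos(0.2°) + j·sin(0.2°)) = 8.68 + j0.0303 V
Step 2 — Sum components: V_total = 16.9 + j14.68 V.
Step 3 — Convert to polar: |V_total| = 22.39 V, ∠V_total = 41.0°.

V_total = 22.39∠41.0° V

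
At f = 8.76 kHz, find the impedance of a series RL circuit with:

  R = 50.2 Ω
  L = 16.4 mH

Step 1 — Angular frequency: ω = 2π·f = 2π·8760 = 5.504e+04 rad/s.
Step 2 — Component impedances:
  R: Z = R = 50.2 Ω
  L: Z = jωL = j·5.504e+04·0.0164 = 0 + j902.7 Ω
Step 3 — Series combination: Z_total = R + L = 50.2 + j902.7 Ω = 904.1∠86.8° Ω.

Z = 50.2 + j902.7 Ω = 904.1∠86.8° Ω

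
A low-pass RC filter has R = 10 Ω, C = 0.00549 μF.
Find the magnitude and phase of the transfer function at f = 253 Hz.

Step 1 — Angular frequency: ω = 2π·253 = 1590 rad/s.
Step 2 — Transfer function: H(jω) = 1/(1 + jωRC).
Step 3 — Denominator: 1 + jωRC = 1 + j·1590·10·5.49e-09 = 1 + j8.727e-05.
Step 4 — H = 1 - j8.727e-05.
Step 5 — Magnitude: |H| = 1 (-0.0 dB); phase: φ = -0.0°.

|H| = 1 (-0.0 dB), φ = -0.0°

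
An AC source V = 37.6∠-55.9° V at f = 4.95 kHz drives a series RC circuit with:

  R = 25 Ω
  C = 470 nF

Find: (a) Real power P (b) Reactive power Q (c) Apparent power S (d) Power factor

Step 1 — Angular frequency: ω = 2π·f = 2π·4950 = 3.11e+04 rad/s.
Step 2 — Component impedances:
  R: Z = R = 25 Ω
  C: Z = 1/(jωC) = -j/(ω·C) = 0 - j68.41 Ω
Step 3 — Series combination: Z_total = R + C = 25 - j68.41 Ω = 72.83∠-69.9° Ω.
Step 4 — Source phasor: V = 37.6∠-55.9° V = 21.08 - j31.14 V.
Step 5 — Current: I = V / Z = 0.5008 + j0.1251 A = 0.5162∠14.0° A.
Step 6 — Complex power: S = V·I* = 6.663 - j18.23 VA.
Step 7 — Real power: P = Re(S) = 6.663 W.
Step 8 — Reactive power: Q = Im(S) = -18.23 VAR.
Step 9 — Apparent power: |S| = 19.41 VA.
Step 10 — Power factor: PF = P/|S| = 0.3432 (leading).

(a) P = 6.663 W  (b) Q = -18.23 VAR  (c) S = 19.41 VA  (d) PF = 0.3432 (leading)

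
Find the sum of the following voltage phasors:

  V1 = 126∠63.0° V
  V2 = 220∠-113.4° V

Step 1 — Convert each phasor to rectangular form:
  V1 = 126·(cos(63.0°) + j·sin(63.0°)) = 57.2 + j112.3 V
  V2 = 220·(cos(-113.4°) + j·sin(-113.4°)) = -87.37 - j201.9 V
Step 2 — Sum components: V_total = -30.17 - j89.64 V.
Step 3 — Convert to polar: |V_total| = 94.58 V, ∠V_total = -108.6°.

V_total = 94.58∠-108.6° V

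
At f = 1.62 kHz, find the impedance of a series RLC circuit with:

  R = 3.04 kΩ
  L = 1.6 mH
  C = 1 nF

Step 1 — Angular frequency: ω = 2π·f = 2π·1620 = 1.018e+04 rad/s.
Step 2 — Component impedances:
  R: Z = R = 3040 Ω
  L: Z = jωL = j·1.018e+04·0.0016 = 0 + j16.29 Ω
  C: Z = 1/(jωC) = -j/(ω·C) = 0 - j9.824e+04 Ω
Step 3 — Series combination: Z_total = R + L + C = 3040 - j9.823e+04 Ω = 9.827e+04∠-88.2° Ω.

Z = 3040 - j9.823e+04 Ω = 9.827e+04∠-88.2° Ω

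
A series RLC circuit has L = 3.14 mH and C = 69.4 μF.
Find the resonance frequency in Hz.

Step 1 — Resonance condition Im(Z)=0 gives ω₀ = 1/√(LC).
Step 2 — ω₀ = 1/√(0.00314·6.94e-05) = 2142 rad/s.
Step 3 — f₀ = ω₀/(2π) = 340.9 Hz.

f₀ = 340.9 Hz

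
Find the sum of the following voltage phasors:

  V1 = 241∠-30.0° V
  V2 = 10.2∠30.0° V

Step 1 — Convert each phasor to rectangular form:
  V1 = 241·(cos(-30.0°) + j·sin(-30.0°)) = 208.7 - j120.5 V
  V2 = 10.2·(cos(30.0°) + j·sin(30.0°)) = 8.833 + j5.1 V
Step 2 — Sum components: V_total = 217.5 - j115.4 V.
Step 3 — Convert to polar: |V_total| = 246.3 V, ∠V_total = -27.9°.

V_total = 246.3∠-27.9° V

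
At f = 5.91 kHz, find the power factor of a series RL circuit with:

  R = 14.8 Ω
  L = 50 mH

Step 1 — Angular frequency: ω = 2π·f = 2π·5910 = 3.713e+04 rad/s.
Step 2 — Component impedances:
  R: Z = R = 14.8 Ω
  L: Z = jωL = j·3.713e+04·0.05 = 0 + j1857 Ω
Step 3 — Series combination: Z_total = R + L = 14.8 + j1857 Ω = 1857∠89.5° Ω.
Step 4 — Power factor: PF = cos(φ) = Re(Z)/|Z| = 14.8/1856.7 = 0.007971.
Step 5 — Type: Im(Z) = 1857 ⇒ lagging (phase φ = 89.5°).

PF = 0.007971 (lagging, φ = 89.5°)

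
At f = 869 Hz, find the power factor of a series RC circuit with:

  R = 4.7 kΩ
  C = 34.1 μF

Step 1 — Angular frequency: ω = 2π·f = 2π·869 = 5460 rad/s.
Step 2 — Component impedances:
  R: Z = R = 4700 Ω
  C: Z = 1/(jωC) = -j/(ω·C) = 0 - j5.371 Ω
Step 3 — Series combination: Z_total = R + C = 4700 - j5.371 Ω = 4700∠-0.1° Ω.
Step 4 — Power factor: PF = cos(φ) = Re(Z)/|Z| = 4700/4700 = 1.
Step 5 — Type: Im(Z) = -5.371 ⇒ leading (phase φ = -0.1°).

PF = 1 (leading, φ = -0.1°)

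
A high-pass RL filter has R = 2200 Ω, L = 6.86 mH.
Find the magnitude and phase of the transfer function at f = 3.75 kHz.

Step 1 — Angular frequency: ω = 2π·3750 = 2.356e+04 rad/s.
Step 2 — Transfer function: H(jω) = jωL/(R + jωL).
Step 3 — Numerator jωL = j·161.6; denominator R + jωL = 2200 + j161.6.
Step 4 — H = 0.005369 + j0.07308.
Step 5 — Magnitude: |H| = 0.07327 (-22.7 dB); phase: φ = 85.8°.

|H| = 0.07327 (-22.7 dB), φ = 85.8°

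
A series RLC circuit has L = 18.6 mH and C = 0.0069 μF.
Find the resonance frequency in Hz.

Step 1 — Resonance condition Im(Z)=0 gives ω₀ = 1/√(LC).
Step 2 — ω₀ = 1/√(0.0186·6.9e-09) = 8.827e+04 rad/s.
Step 3 — f₀ = ω₀/(2π) = 1.405e+04 Hz.

f₀ = 1.405e+04 Hz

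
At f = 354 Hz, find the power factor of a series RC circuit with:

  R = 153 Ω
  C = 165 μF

Step 1 — Angular frequency: ω = 2π·f = 2π·354 = 2224 rad/s.
Step 2 — Component impedances:
  R: Z = R = 153 Ω
  C: Z = 1/(jωC) = -j/(ω·C) = 0 - j2.725 Ω
Step 3 — Series combination: Z_total = R + C = 153 - j2.725 Ω = 153∠-1.0° Ω.
Step 4 — Power factor: PF = cos(φ) = Re(Z)/|Z| = 153/153.024 = 0.9998.
Step 5 — Type: Im(Z) = -2.725 ⇒ leading (phase φ = -1.0°).

PF = 0.9998 (leading, φ = -1.0°)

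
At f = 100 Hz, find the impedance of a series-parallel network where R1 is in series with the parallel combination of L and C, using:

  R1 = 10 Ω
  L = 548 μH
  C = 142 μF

Step 1 — Angular frequency: ω = 2π·f = 2π·100 = 628.3 rad/s.
Step 2 — Component impedances:
  R1: Z = R = 10 Ω
  L: Z = jωL = j·628.3·0.000548 = 0 + j0.3443 Ω
  C: Z = 1/(jωC) = -j/(ω·C) = 0 - j11.21 Ω
Step 3 — Parallel branch: L || C = 1/(1/L + 1/C) = 0 + j0.3552 Ω.
Step 4 — Series with R1: Z_total = R1 + (L || C) = 10 + j0.3552 Ω = 10.01∠2.0° Ω.

Z = 10 + j0.3552 Ω = 10.01∠2.0° Ω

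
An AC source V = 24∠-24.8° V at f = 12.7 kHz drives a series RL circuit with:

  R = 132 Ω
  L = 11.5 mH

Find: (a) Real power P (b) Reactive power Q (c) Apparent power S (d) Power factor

Step 1 — Angular frequency: ω = 2π·f = 2π·1.27e+04 = 7.98e+04 rad/s.
Step 2 — Component impedances:
  R: Z = R = 132 Ω
  L: Z = jωL = j·7.98e+04·0.0115 = 0 + j917.7 Ω
Step 3 — Series combination: Z_total = R + L = 132 + j917.7 Ω = 927.1∠81.8° Ω.
Step 4 — Source phasor: V = 24∠-24.8° V = 21.79 - j10.07 V.
Step 5 — Current: I = V / Z = -0.007402 - j0.02481 A = 0.02589∠-106.6° A.
Step 6 — Complex power: S = V·I* = 0.08846 + j0.615 VA.
Step 7 — Real power: P = Re(S) = 0.08846 W.
Step 8 — Reactive power: Q = Im(S) = 0.615 VAR.
Step 9 — Apparent power: |S| = 0.6213 VA.
Step 10 — Power factor: PF = P/|S| = 0.1424 (lagging).

(a) P = 0.08846 W  (b) Q = 0.615 VAR  (c) S = 0.6213 VA  (d) PF = 0.1424 (lagging)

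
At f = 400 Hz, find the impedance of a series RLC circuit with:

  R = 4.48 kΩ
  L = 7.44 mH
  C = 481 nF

Step 1 — Angular frequency: ω = 2π·f = 2π·400 = 2513 rad/s.
Step 2 — Component impedances:
  R: Z = R = 4480 Ω
  L: Z = jωL = j·2513·0.00744 = 0 + j18.7 Ω
  C: Z = 1/(jωC) = -j/(ω·C) = 0 - j827.2 Ω
Step 3 — Series combination: Z_total = R + L + C = 4480 - j808.5 Ω = 4552∠-10.2° Ω.

Z = 4480 - j808.5 Ω = 4552∠-10.2° Ω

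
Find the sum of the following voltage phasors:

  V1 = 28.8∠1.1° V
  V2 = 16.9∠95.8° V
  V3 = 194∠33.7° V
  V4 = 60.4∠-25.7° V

Step 1 — Convert each phasor to rectangular form:
  V1 = 28.8·(cos(1.1°) + j·sin(1.1°)) = 28.79 + j0.5529 V
  V2 = 16.9·(cos(95.8°) + j·sin(95.8°)) = -1.708 + j16.81 V
  V3 = 194·(cos(33.7°) + j·sin(33.7°)) = 161.4 + j107.6 V
  V4 = 60.4·(cos(-25.7°) + j·sin(-25.7°)) = 54.43 - j26.19 V
Step 2 — Sum components: V_total = 242.9 + j98.81 V.
Step 3 — Convert to polar: |V_total| = 262.2 V, ∠V_total = 22.1°.

V_total = 262.2∠22.1° V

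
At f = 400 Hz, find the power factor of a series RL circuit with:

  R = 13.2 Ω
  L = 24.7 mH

Step 1 — Angular frequency: ω = 2π·f = 2π·400 = 2513 rad/s.
Step 2 — Component impedances:
  R: Z = R = 13.2 Ω
  L: Z = jωL = j·2513·0.0247 = 0 + j62.08 Ω
Step 3 — Series combination: Z_total = R + L = 13.2 + j62.08 Ω = 63.47∠78.0° Ω.
Step 4 — Power factor: PF = cos(φ) = Re(Z)/|Z| = 13.2/63.47 = 0.208.
Step 5 — Type: Im(Z) = 62.08 ⇒ lagging (phase φ = 78.0°).

PF = 0.208 (lagging, φ = 78.0°)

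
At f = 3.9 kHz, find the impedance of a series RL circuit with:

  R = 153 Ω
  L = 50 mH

Step 1 — Angular frequency: ω = 2π·f = 2π·3900 = 2.45e+04 rad/s.
Step 2 — Component impedances:
  R: Z = R = 153 Ω
  L: Z = jωL = j·2.45e+04·0.05 = 0 + j1225 Ω
Step 3 — Series combination: Z_total = R + L = 153 + j1225 Ω = 1235∠82.9° Ω.

Z = 153 + j1225 Ω = 1235∠82.9° Ω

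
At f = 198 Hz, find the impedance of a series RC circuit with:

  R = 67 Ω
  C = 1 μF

Step 1 — Angular frequency: ω = 2π·f = 2π·198 = 1244 rad/s.
Step 2 — Component impedances:
  R: Z = R = 67 Ω
  C: Z = 1/(jωC) = -j/(ω·C) = 0 - j803.8 Ω
Step 3 — Series combination: Z_total = R + C = 67 - j803.8 Ω = 806.6∠-85.2° Ω.

Z = 67 - j803.8 Ω = 806.6∠-85.2° Ω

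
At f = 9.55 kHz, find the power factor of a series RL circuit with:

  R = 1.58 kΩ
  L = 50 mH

Step 1 — Angular frequency: ω = 2π·f = 2π·9550 = 6e+04 rad/s.
Step 2 — Component impedances:
  R: Z = R = 1580 Ω
  L: Z = jωL = j·6e+04·0.05 = 0 + j3000 Ω
Step 3 — Series combination: Z_total = R + L = 1580 + j3000 Ω = 3391∠62.2° Ω.
Step 4 — Power factor: PF = cos(φ) = Re(Z)/|Z| = 1580/3390.8 = 0.466.
Step 5 — Type: Im(Z) = 3000 ⇒ lagging (phase φ = 62.2°).

PF = 0.466 (lagging, φ = 62.2°)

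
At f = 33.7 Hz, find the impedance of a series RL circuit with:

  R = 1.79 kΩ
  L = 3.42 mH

Step 1 — Angular frequency: ω = 2π·f = 2π·33.7 = 211.7 rad/s.
Step 2 — Component impedances:
  R: Z = R = 1790 Ω
  L: Z = jωL = j·211.7·0.00342 = 0 + j0.7242 Ω
Step 3 — Series combination: Z_total = R + L = 1790 + j0.7242 Ω = 1790∠0.0° Ω.

Z = 1790 + j0.7242 Ω = 1790∠0.0° Ω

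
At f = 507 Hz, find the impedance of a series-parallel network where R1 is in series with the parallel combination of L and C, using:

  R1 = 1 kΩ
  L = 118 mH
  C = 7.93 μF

Step 1 — Angular frequency: ω = 2π·f = 2π·507 = 3186 rad/s.
Step 2 — Component impedances:
  R1: Z = R = 1000 Ω
  L: Z = jωL = j·3186·0.118 = 0 + j375.9 Ω
  C: Z = 1/(jωC) = -j/(ω·C) = 0 - j39.59 Ω
Step 3 — Parallel branch: L || C = 1/(1/L + 1/C) = 0 - j44.25 Ω.
Step 4 — Series with R1: Z_total = R1 + (L || C) = 1000 - j44.25 Ω = 1001∠-2.5° Ω.

Z = 1000 - j44.25 Ω = 1001∠-2.5° Ω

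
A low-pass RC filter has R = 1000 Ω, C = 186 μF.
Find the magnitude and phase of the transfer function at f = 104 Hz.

Step 1 — Angular frequency: ω = 2π·104 = 653.5 rad/s.
Step 2 — Transfer function: H(jω) = 1/(1 + jωRC).
Step 3 — Denominator: 1 + jωRC = 1 + j·653.5·1000·0.000186 = 1 + j121.5.
Step 4 — H = 6.769e-05 - j0.008227.
Step 5 — Magnitude: |H| = 0.008227 (-41.7 dB); phase: φ = -89.5°.

|H| = 0.008227 (-41.7 dB), φ = -89.5°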